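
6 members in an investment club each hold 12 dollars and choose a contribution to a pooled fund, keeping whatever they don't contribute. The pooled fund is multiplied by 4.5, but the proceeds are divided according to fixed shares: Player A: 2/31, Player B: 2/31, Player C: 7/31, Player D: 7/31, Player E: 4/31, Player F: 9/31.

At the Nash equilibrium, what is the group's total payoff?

For player j, contributing a unit is worthwhile iff 4.5 × (j's share) ≥ 1, i.e. iff j's share is at least 0.2222.
Player C, Player D and Player F are above the threshold, contributing 12 each; the remaining 3 contribute 0. Total contributed: 36.
The pooled fund pays out 4.5 × 36 = 162.00 in total (split across the unequal shares, but the aggregate is all that matters for the group sum).
The 3 free-riders keep 12 each, adding 36. Group total = 36 + 162.00 = 198.00.

198.00 dollars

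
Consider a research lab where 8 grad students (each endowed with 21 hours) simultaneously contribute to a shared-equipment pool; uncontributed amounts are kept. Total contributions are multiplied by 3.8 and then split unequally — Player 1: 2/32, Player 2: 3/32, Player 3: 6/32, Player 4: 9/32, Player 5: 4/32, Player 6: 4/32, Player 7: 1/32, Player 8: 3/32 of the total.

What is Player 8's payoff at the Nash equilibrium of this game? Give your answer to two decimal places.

28.48 hours

Each unit j contributes comes back to j as 3.8 × (j's share), so j prefers to contribute only if that share exceeds 1/3.8 = 0.2632; otherwise keeping the unit dominates.
The only share above 0.2632 is Player 4's 9/32, contributing 21; the remaining 7 contribute 0. Total contributed: 21.
Player 8 keeps 21 and receives 3.8 × 21 × 3/32 = 7.48 from the shared-equipment pool, for a payoff of 28.48.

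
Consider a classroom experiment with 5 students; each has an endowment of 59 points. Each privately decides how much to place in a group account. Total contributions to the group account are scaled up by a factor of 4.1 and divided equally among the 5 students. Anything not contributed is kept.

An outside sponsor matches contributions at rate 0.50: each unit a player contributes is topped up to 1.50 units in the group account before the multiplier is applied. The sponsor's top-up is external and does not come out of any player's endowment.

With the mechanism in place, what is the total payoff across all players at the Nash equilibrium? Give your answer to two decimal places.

With the mechanism, a contributed unit returns 4.1 × 1.50 / 5 = 1.2300 per unit of net cost to the contributor — now above 1 — so contributing fully is weakly dominant for every player.
At the Nash equilibrium everyone contributes 59. Group total payoff = 4.1 × 1.50 × 295 = 1814.25.

1814.25 points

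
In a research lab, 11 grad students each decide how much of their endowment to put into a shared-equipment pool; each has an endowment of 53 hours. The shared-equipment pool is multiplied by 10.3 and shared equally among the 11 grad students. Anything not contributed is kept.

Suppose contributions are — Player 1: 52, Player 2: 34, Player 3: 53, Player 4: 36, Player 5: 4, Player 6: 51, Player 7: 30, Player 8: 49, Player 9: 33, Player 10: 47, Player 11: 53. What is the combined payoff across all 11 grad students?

Total contributed: 52 + 34 + 53 + 36 + 4 + 51 + 30 + 49 + 33 + 47 + 53 = 442; total kept: 11 × 53 − 442 = 141.
The shared-equipment pool pays out 10.3 × 442 = 4552.60 in aggregate.
Group total = 141 + 4552.60 = 4693.60.

4693.60 hours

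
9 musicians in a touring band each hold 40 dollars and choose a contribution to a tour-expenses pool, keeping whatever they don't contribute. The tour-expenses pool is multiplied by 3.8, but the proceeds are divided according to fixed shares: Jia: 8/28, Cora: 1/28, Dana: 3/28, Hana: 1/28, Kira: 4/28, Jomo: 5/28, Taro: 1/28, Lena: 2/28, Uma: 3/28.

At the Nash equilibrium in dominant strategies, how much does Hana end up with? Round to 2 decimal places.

Player j's private return per contributed unit is 3.8 × (j's share). Contributing is weakly dominant for j when that share is at least 1/3.8 = 0.2632, and contributing 0 is dominant otherwise.
Jia alone (share 8/28) is above the threshold, contributing 40; the remaining 8 contribute 0. Total contributed: 40.
Hana keeps 40 and receives 3.8 × 40 × 1/28 = 5.43 from the tour-expenses pool, for a payoff of 45.43.

45.43 dollars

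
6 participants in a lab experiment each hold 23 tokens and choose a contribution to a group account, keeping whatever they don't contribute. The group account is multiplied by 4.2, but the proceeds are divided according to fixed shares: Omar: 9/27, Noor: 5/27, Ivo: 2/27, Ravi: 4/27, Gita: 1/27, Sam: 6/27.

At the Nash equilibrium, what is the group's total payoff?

211.60 tokens

Player j's private return per contributed unit is 4.2 × (j's share). Contributing is weakly dominant for j when that share is at least 1/4.2 = 0.2381, and contributing 0 is dominant otherwise.
Omar alone (share 9/27) is above the threshold, contributing 23; the remaining 5 contribute 0. Total contributed: 23.
The group account pays out 4.2 × 23 = 96.60 in total (split across the unequal shares, but the aggregate is all that matters for the group sum).
The 5 free-riders keep 23 each, adding 115. Group total = 115 + 96.60 = 211.60.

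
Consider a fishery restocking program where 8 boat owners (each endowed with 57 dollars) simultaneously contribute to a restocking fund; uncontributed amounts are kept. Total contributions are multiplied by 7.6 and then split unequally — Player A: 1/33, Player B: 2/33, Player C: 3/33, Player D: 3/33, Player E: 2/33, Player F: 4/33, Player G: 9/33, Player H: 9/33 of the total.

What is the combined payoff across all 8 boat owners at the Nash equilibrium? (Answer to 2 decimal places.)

1208.40 dollars

For player j, contributing a unit is worthwhile iff 7.6 × (j's share) ≥ 1, i.e. iff j's share is at least 0.1316.
The shares above 0.1316 belong to Player G and Player H, contributing 57 each; the remaining 6 contribute 0. Total contributed: 114.
The restocking fund pays out 7.6 × 114 = 866.40 in total (split across the unequal shares, but the aggregate is all that matters for the group sum).
The 6 free-riders keep 57 each, adding 342. Group total = 342 + 866.40 = 1208.40.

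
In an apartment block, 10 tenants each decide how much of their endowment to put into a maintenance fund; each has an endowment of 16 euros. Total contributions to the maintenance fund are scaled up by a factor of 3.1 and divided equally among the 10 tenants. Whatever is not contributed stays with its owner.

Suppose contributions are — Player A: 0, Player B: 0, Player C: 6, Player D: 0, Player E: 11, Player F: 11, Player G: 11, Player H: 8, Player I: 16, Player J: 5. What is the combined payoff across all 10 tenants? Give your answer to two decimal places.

302.80 euros

Total contributed: 0 + 0 + 6 + 0 + 11 + 11 + 11 + 8 + 16 + 5 = 68; total kept: 10 × 16 − 68 = 92.
The maintenance fund pays out 3.1 × 68 = 210.80 in aggregate.
Group total = 92 + 210.80 = 302.80.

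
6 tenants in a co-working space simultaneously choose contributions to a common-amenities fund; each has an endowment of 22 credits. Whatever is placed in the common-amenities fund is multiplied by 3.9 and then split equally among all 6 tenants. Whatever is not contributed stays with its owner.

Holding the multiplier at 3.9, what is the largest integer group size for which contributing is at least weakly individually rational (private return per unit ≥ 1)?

3

Private return per unit is 3.9/(group size), which is ≥ 1 whenever the group size is ≤ 3.9.
The largest such integer is 3.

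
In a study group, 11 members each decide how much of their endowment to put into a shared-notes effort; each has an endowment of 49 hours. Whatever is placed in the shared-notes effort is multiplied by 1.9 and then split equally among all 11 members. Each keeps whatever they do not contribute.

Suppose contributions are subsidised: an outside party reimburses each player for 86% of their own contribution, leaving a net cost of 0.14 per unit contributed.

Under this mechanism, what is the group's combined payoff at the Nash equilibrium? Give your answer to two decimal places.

1487.64 hours

The effective private return per unit is now (1.9/11) / 0.14 = 1.2338 > 1, so every player's dominant strategy flips to full contribution.
At the Nash equilibrium everyone contributes 49. Group total payoff = 11 × (49 × 0.86 + 1.9 × 49) = 1487.64.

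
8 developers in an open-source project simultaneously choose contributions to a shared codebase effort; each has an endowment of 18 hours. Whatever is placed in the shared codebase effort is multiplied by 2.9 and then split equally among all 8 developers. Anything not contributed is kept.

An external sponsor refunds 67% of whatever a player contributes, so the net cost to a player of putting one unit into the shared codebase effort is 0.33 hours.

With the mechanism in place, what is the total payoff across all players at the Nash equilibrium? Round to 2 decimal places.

Under the mechanism each unit contributed yields (2.9/8) / 0.33 = 1.0985 back to its contributor per unit of net cost, which exceeds 1, making full contribution the dominant choice for everyone.
At the Nash equilibrium everyone contributes 18. Group total payoff = 8 × (18 × 0.67 + 2.9 × 18) = 514.08.

514.08 hours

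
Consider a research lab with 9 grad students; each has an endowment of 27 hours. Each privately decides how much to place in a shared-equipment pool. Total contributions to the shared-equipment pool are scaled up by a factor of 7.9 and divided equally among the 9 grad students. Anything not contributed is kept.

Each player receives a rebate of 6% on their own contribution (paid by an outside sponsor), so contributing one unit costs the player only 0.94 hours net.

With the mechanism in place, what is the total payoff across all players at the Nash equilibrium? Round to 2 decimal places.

243.00 hours

Even with the mechanism, each unit contributed returns only (7.9/9) / 0.94 = 0.9338 per unit of net cost, so contributing nothing is still dominant.
Everyone keeps their endowment and the group total is 9 × 27 = 243.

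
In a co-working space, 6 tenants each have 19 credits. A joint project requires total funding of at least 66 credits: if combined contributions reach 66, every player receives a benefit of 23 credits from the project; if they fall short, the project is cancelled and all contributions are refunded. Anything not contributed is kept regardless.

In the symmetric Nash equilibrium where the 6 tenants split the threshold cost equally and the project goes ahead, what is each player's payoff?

31 credits

Equal share of the threshold: 66/6 = 11.
At this profile no one gains by cutting their contribution: any cut drops the total below 66, the project is cancelled, contributions are refunded, and the deviator ends with 19, which is less than 19 − 11 + 23 = 31. Contributing more than 11 just wastes the excess. So contributing exactly 11 is a best response.
Each player's payoff: 19 − 11 + 23 = 31.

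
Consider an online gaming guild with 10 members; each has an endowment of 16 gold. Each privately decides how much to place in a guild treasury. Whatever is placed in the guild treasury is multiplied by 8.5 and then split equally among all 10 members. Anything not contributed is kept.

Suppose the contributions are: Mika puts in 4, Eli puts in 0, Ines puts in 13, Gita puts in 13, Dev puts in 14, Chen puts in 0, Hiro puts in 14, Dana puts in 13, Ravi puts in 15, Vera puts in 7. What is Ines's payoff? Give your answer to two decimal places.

Total contributed: 4 + 0 + 13 + 13 + 14 + 0 + 14 + 13 + 15 + 7 = 93.
Each receives 8.5 × 93 / 10 = 79.05 from the guild treasury.
Ines keeps 16 − 13 = 3, so Ines's payoff is 3 + 79.05 = 82.05.

82.05 gold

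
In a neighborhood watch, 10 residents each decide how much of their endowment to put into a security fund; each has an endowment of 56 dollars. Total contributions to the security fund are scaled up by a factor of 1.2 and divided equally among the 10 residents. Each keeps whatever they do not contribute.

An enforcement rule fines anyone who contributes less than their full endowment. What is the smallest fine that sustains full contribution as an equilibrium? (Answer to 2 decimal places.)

49.28 dollars

Given the others contribute fully, the best deviation is to contribute 0 (any partial contribution still incurs the fine and gives up units whose private return 0.1200 is below 1).
Deviating from 56 to 0 saves 56 dollars but forfeits the deviator's share of the drop in the security fund: 1.2/10 × 56 = 6.72.
So the deviation gain is 56 − 6.72 = 49.28, and the fine must be at least 49.28 dollars to wipe it out.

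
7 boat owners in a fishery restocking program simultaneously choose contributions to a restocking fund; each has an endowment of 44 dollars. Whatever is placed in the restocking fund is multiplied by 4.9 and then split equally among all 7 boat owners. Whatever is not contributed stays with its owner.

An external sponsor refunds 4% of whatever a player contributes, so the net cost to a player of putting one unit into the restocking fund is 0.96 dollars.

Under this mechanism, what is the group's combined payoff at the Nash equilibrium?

308.00 dollars

The effective private return is (4.9/7) / 0.96 = 0.7292, which is still under 1, so the mechanism doesn't change anyone's dominant strategy: zero contribution.
At the Nash equilibrium no one contributes; group total payoff = 7 × 44 = 308.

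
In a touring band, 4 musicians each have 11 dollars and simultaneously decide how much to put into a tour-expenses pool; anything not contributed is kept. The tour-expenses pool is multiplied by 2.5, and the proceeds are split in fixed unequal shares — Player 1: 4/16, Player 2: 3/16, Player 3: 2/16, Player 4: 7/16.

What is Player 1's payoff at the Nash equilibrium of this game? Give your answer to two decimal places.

Each unit j contributes comes back to j as 2.5 × (j's share), so j prefers to contribute only if that share exceeds 1/2.5 = 0.4000; otherwise keeping the unit dominates.
Player 4 alone (share 7/16) is above the threshold, contributing 11; the remaining 3 contribute 0. Total contributed: 11.
Player 1 keeps 11 and receives 2.5 × 11 × 4/16 = 6.88 from the tour-expenses pool, for a payoff of 17.88.

17.88 dollars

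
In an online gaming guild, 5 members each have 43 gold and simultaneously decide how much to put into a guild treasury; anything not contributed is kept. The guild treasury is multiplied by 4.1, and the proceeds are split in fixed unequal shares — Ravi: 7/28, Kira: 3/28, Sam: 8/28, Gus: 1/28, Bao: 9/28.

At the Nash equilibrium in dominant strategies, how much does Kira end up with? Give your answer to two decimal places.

99.67 gold

A player with share s gets back 4.1·s per unit contributed, so full contribution is dominant for anyone with s > 1/4.1 = 0.2439 and zero contribution is dominant for anyone below.
Ravi, Sam and Bao are above the threshold, contributing 43 each; the remaining 2 contribute 0. Total contributed: 129.
Kira keeps 43 and receives 4.1 × 129 × 3/28 = 56.67 from the guild treasury, for a payoff of 99.67.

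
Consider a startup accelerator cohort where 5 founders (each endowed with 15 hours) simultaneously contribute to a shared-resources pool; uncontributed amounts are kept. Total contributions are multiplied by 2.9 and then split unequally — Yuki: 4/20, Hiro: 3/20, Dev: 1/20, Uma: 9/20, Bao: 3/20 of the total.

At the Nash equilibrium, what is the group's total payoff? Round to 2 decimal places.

For player j, contributing a unit is worthwhile iff 2.9 × (j's share) ≥ 1, i.e. iff j's share is at least 0.3448.
Only Uma (9/20) clears that bar, contributing 15; the remaining 4 contribute 0. Total contributed: 15.
The shared-resources pool pays out 2.9 × 15 = 43.50 in total (split across the unequal shares, but the aggregate is all that matters for the group sum).
The 4 free-riders keep 15 each, adding 60. Group total = 60 + 43.50 = 103.50.

103.50 hours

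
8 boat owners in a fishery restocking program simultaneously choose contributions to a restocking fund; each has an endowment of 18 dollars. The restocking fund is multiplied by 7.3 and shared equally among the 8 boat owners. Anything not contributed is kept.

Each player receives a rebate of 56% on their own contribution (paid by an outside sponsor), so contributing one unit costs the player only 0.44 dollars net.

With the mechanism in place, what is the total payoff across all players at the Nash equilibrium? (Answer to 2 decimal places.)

1131.84 dollars

Under the mechanism each unit contributed yields (7.3/8) / 0.44 = 2.0739 back to its contributor per unit of net cost, which exceeds 1, making full contribution the dominant choice for everyone.
At the Nash equilibrium everyone contributes 18. Group total payoff = 8 × (18 × 0.56 + 7.3 × 18) = 1131.84.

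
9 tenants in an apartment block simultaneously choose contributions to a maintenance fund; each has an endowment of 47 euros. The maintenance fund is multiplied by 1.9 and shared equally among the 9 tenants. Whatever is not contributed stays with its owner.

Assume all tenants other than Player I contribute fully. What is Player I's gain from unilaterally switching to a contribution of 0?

37.08 euros

Switching from a contribution of 47 to 0 lets Player I keep an extra 47 euros, but lowers the maintenance fund by 47, which costs Player I their own share of that drop: 1.9/9 × 47 = 9.92.
Net gain = 47 − 9.92 = 37.08. The private return per contributed unit (0.2111) is below 1, so free-riding is indeed the best response regardless of what the others do.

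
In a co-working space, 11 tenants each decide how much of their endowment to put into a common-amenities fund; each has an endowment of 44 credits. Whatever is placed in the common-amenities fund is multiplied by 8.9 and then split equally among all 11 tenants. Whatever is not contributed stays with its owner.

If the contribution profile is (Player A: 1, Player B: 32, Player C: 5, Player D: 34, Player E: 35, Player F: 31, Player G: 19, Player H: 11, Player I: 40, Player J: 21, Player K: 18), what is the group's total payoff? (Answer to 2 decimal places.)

2435.30 credits

Total contributed: 1 + 32 + 5 + 34 + 35 + 31 + 19 + 11 + 40 + 21 + 18 = 247; total kept: 11 × 44 − 247 = 237.
The common-amenities fund pays out 8.9 × 247 = 2198.30 in aggregate.
Group total = 237 + 2198.30 = 2435.30.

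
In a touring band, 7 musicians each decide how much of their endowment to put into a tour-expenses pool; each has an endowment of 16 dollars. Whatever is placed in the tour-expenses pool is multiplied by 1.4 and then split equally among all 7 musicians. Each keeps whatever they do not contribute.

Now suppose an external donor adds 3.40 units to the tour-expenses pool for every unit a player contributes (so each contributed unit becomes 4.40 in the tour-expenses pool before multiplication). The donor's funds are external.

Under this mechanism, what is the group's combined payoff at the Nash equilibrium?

112.00 dollars

The effective private return is 1.4 × 4.40 / 7 = 0.8800, which is still under 1, so the mechanism doesn't change anyone's dominant strategy: zero contribution.
Everyone keeps their endowment and the group total is 7 × 16 = 112.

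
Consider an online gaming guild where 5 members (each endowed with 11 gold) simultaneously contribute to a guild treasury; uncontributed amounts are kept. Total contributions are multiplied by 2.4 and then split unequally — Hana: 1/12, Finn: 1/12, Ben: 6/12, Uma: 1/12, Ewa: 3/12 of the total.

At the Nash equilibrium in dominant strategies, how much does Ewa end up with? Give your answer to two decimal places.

17.60 gold

Player j's private return per contributed unit is 2.4 × (j's share). Contributing is weakly dominant for j when that share is at least 1/2.4 = 0.4167, and contributing 0 is dominant otherwise.
Only Ben (6/12) clears that bar, contributing 11; the remaining 4 contribute 0. Total contributed: 11.
Ewa keeps 11 and receives 2.4 × 11 × 3/12 = 6.60 from the guild treasury, for a payoff of 17.60.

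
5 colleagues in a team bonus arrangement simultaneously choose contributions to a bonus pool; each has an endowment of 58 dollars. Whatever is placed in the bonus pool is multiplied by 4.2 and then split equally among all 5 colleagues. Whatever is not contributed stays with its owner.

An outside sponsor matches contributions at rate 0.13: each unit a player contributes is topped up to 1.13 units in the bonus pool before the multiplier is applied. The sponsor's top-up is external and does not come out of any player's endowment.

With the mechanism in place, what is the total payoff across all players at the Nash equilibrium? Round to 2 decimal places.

With the mechanism, a contributed unit returns 4.2 × 1.13 / 5 = 0.9492 per unit of net cost — still below 1 — so contributing 0 remains dominant for every player.
At the Nash equilibrium no one contributes; group total payoff = 5 × 58 = 290.

290.00 dollars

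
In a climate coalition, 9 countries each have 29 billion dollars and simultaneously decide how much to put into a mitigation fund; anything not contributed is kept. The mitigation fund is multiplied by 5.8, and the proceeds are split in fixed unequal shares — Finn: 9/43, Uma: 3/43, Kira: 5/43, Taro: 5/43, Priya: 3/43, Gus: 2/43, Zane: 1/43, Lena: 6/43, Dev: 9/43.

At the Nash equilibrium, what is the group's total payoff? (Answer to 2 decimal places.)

Player j's private return per contributed unit is 5.8 × (j's share). Contributing is weakly dominant for j when that share is at least 1/5.8 = 0.1724, and contributing 0 is dominant otherwise.
The shares above 0.1724 belong to Finn and Dev, contributing 29 each; the remaining 7 contribute 0. Total contributed: 58.
The mitigation fund pays out 5.8 × 58 = 336.40 in total (split across the unequal shares, but the aggregate is all that matters for the group sum).
The 7 free-riders keep 29 each, adding 203. Group total = 203 + 336.40 = 539.40.

539.40 billion dollars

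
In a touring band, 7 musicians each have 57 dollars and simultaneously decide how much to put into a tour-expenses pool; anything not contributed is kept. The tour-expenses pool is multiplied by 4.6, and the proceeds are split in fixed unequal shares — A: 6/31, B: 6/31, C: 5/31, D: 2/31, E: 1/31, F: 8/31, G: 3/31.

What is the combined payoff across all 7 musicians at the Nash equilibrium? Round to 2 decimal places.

604.20 dollars

A player with share s gets back 4.6·s per unit contributed, so full contribution is dominant for anyone with s > 1/4.6 = 0.2174 and zero contribution is dominant for anyone below.
Only F (8/31) clears that bar, contributing 57; the remaining 6 contribute 0. Total contributed: 57.
The tour-expenses pool pays out 4.6 × 57 = 262.20 in total (split across the unequal shares, but the aggregate is all that matters for the group sum).
The 6 free-riders keep 57 each, adding 342. Group total = 342 + 262.20 = 604.20.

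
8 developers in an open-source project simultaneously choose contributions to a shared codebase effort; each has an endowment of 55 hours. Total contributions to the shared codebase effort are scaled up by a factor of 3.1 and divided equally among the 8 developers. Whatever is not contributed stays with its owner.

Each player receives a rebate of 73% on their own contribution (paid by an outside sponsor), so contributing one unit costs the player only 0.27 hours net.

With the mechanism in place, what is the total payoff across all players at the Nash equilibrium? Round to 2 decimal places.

1685.20 hours

With the mechanism, a contributed unit returns (3.1/8) / 0.27 = 1.4352 per unit of net cost to the contributor — now above 1 — so contributing fully is weakly dominant for every player.
At the Nash equilibrium everyone contributes 55. Group total payoff = 8 × (55 × 0.73 + 3.1 × 55) = 1685.20.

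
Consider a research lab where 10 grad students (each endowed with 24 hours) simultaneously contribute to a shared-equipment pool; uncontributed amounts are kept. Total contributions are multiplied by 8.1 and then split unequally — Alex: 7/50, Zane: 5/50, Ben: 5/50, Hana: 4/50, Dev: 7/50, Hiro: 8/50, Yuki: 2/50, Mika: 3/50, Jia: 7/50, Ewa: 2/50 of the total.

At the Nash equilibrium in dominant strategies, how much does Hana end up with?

A player with share s gets back 8.1·s per unit contributed, so full contribution is dominant for anyone with s > 1/8.1 = 0.1235 and zero contribution is dominant for anyone below.
The shares above 0.1235 belong to Alex, Dev, Hiro and Jia, contributing 24 each; the remaining 6 contribute 0. Total contributed: 96.
Hana keeps 24 and receives 8.1 × 96 × 4/50 = 62.21 from the shared-equipment pool, for a payoff of 86.21.

86.21 hours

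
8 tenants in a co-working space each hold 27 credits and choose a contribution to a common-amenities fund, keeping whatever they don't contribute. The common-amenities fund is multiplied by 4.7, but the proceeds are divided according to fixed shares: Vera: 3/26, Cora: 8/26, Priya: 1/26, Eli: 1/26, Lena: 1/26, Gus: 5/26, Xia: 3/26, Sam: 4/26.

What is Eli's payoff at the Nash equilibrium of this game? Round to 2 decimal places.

31.88 credits

Each unit j contributes comes back to j as 4.7 × (j's share), so j prefers to contribute only if that share exceeds 1/4.7 = 0.2128; otherwise keeping the unit dominates.
Only Cora (8/26) clears that bar, contributing 27; the remaining 7 contribute 0. Total contributed: 27.
Eli keeps 27 and receives 4.7 × 27 × 1/26 = 4.88 from the common-amenities fund, for a payoff of 31.88.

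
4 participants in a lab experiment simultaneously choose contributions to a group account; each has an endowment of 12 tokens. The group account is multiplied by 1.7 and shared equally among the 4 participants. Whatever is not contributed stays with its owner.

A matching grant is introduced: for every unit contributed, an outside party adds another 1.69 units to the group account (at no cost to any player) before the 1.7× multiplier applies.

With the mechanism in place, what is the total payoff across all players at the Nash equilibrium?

219.50 tokens

With the mechanism, a contributed unit returns 1.7 × 2.69 / 4 = 1.1433 per unit of net cost to the contributor — now above 1 — so contributing fully is weakly dominant for every player.
So the Nash equilibrium is full contribution by all 4; the group earns 1.7 × 2.69 × 48 = 219.50.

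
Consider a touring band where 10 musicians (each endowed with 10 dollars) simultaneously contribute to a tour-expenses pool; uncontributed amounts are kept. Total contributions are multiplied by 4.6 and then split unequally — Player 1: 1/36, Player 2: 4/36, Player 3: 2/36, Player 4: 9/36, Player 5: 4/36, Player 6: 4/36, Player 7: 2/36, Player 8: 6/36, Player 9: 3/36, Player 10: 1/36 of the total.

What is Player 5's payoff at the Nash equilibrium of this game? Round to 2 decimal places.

Each unit j contributes comes back to j as 4.6 × (j's share), so j prefers to contribute only if that share exceeds 1/4.6 = 0.2174; otherwise keeping the unit dominates.
The only share above 0.2174 is Player 4's 9/36, contributing 10; the remaining 9 contribute 0. Total contributed: 10.
Player 5 keeps 10 and receives 4.6 × 10 × 4/36 = 5.11 from the tour-expenses pool, for a payoff of 15.11.

15.11 dollars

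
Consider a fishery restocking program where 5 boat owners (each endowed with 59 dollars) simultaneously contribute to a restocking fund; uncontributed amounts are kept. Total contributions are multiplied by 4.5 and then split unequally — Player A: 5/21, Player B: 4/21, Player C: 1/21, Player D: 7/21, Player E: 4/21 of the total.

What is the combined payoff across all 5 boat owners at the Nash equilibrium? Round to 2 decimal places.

For player j, contributing a unit is worthwhile iff 4.5 × (j's share) ≥ 1, i.e. iff j's share is at least 0.2222.
Player A and Player D are above the threshold, contributing 59 each; the remaining 3 contribute 0. Total contributed: 118.
The restocking fund pays out 4.5 × 118 = 531.00 in total (split across the unequal shares, but the aggregate is all that matters for the group sum).
The 3 free-riders keep 59 each, adding 177. Group total = 177 + 531.00 = 708.00.

708.00 dollars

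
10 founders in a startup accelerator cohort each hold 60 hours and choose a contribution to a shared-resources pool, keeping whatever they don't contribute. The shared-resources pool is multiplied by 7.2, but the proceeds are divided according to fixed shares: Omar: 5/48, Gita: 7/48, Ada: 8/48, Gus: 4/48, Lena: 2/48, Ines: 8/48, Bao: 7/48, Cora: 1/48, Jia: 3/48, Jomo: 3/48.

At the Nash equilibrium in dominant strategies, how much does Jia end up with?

Each unit j contributes comes back to j as 7.2 × (j's share), so j prefers to contribute only if that share exceeds 1/7.2 = 0.1389; otherwise keeping the unit dominates.
The shares above 0.1389 belong to Gita, Ada, Ines and Bao, contributing 60 each; the remaining 6 contribute 0. Total contributed: 240.
Jia keeps 60 and receives 7.2 × 240 × 3/48 = 108.00 from the shared-resources pool, for a payoff of 168.00.

168.00 hours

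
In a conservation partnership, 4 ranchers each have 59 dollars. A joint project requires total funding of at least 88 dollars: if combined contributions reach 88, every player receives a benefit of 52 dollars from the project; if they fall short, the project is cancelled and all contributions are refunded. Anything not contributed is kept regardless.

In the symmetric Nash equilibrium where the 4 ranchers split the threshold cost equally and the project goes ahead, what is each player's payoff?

Equal share of the threshold: 88/4 = 22.
At this profile no one gains by cutting their contribution: any cut drops the total below 88, the project is cancelled, contributions are refunded, and the deviator ends with 59, which is less than 59 − 22 + 52 = 89. Contributing more than 22 just wastes the excess. So contributing exactly 22 is a best response.
Each player's payoff: 59 − 22 + 52 = 89.

89 dollars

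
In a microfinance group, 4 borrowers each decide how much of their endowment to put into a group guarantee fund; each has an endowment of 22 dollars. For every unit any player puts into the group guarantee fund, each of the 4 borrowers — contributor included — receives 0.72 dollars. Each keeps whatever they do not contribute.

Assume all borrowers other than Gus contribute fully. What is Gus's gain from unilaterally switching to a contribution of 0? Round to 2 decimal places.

Switching from a contribution of 22 to 0 lets Gus keep an extra 22 dollars, but lowers the group guarantee fund by 22, which costs Gus their own share of that drop: 0.72 × 22 = 15.84.
Net gain = 22 − 15.84 = 6.16. The private return per contributed unit (0.72) is below 1, so free-riding is indeed the best response regardless of what the others do.

6.16 dollars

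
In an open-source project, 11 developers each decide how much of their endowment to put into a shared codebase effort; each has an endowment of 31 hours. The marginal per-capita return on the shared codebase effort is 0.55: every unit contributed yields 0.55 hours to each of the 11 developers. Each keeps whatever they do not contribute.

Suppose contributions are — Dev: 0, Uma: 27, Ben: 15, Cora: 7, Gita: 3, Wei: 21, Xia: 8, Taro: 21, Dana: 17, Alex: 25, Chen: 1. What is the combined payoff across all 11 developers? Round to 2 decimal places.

Total contributed: 0 + 27 + 15 + 7 + 3 + 21 + 8 + 21 + 17 + 25 + 1 = 145; total kept: 11 × 31 − 145 = 196.
The shared codebase effort pays out 0.55 × 11 × 145 = 877.25 in aggregate.
Group total = 196 + 877.25 = 1073.25.

1073.25 hours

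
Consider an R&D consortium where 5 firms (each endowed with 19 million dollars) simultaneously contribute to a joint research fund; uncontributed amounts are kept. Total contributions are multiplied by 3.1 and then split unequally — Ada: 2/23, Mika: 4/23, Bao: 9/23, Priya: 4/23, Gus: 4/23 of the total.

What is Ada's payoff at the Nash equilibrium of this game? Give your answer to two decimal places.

Each unit j contributes comes back to j as 3.1 × (j's share), so j prefers to contribute only if that share exceeds 1/3.1 = 0.3226; otherwise keeping the unit dominates.
The only share above 0.3226 is Bao's 9/23, contributing 19; the remaining 4 contribute 0. Total contributed: 19.
Ada keeps 19 and receives 3.1 × 19 × 2/23 = 5.12 from the joint research fund, for a payoff of 24.12.

24.12 million dollars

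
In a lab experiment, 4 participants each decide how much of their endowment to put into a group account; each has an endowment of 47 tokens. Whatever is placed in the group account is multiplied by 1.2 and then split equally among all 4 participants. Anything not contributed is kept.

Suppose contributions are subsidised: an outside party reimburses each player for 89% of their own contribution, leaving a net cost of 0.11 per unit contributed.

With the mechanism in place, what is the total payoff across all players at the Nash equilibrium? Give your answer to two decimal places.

392.92 tokens

The effective private return per unit is now (1.2/4) / 0.11 = 2.7273 > 1, so every player's dominant strategy flips to full contribution.
So the Nash equilibrium is full contribution by all 4; the group earns 4 × (47 × 0.89 + 1.2 × 47) = 392.92.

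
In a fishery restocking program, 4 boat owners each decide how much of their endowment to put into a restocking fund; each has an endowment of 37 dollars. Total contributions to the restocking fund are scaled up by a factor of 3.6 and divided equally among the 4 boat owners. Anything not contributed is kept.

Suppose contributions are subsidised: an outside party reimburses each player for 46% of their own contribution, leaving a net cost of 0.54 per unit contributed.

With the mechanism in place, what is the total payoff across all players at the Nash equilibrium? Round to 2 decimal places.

The effective private return per unit is now (3.6/4) / 0.54 = 1.6667 > 1, so every player's dominant strategy flips to full contribution.
At the Nash equilibrium everyone contributes 37. Group total payoff = 4 × (37 × 0.46 + 3.6 × 37) = 600.88.

600.88 dollars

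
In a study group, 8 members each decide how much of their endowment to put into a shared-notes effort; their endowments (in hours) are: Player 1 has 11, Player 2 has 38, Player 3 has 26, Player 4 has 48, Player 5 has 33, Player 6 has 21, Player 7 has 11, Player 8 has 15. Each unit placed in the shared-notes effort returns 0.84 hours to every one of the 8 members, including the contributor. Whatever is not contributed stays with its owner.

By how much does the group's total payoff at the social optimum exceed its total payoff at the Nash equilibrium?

1161.16 hours

The private return per contributed unit is 0.84 < 1 for everyone, so the Nash equilibrium is zero contribution and the group total is Σ E_j = 11 + 38 + 26 + 48 + 33 + 21 + 11 + 15 = 203.
Each contributed unit returns 6.720 to the group, so the social optimum is full contribution by everyone: group total = 6.720 × 203 = 1364.16.
Efficiency loss = (6.720 − 1) × 203 = 1161.16.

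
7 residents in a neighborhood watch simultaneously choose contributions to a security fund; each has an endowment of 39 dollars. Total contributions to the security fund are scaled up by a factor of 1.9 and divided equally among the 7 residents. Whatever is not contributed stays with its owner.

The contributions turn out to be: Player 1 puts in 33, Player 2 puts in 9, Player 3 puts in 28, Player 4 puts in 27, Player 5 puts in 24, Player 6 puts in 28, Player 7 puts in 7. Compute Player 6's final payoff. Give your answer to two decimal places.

53.34 dollars

Total contributed: 33 + 9 + 28 + 27 + 24 + 28 + 7 = 156.
Each receives 1.9 × 156 / 7 = 42.34 from the security fund.
Player 6 keeps 39 − 28 = 11, so Player 6's payoff is 11 + 42.34 = 53.34.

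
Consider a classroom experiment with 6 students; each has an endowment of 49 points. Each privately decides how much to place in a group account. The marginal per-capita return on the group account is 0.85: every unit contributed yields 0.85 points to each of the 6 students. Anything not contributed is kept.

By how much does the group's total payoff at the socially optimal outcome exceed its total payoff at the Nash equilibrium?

1205.40 points

The private return per contributed unit is 0.85 < 1, so contributing 0 is dominant for every player. At the Nash equilibrium everyone keeps their 49, and the group total is 6 × 49 = 294.
Each contributed unit returns 5.100 to the group as a whole (0.85 to each of 6 players), which exceeds 1, so the social optimum is full contribution: group total = 5.100 × 294 = 1499.40.
Efficiency loss = 1499.40 − 294 = 1205.40.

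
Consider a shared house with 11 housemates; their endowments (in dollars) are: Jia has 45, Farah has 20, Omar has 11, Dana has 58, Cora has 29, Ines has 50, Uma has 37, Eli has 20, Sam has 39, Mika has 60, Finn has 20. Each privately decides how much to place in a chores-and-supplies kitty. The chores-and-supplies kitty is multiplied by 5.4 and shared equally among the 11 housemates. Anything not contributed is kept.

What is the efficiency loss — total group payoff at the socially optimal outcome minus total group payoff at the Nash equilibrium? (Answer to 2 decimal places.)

The private return per contributed unit is 5.4/11 = 0.4909 < 1 for every player regardless of endowment, so the Nash equilibrium is zero contribution and the group total is Σ E_j = 45 + 20 + 11 + 58 + 29 + 50 + 37 + 20 + 39 + 60 + 20 = 389.
Each contributed unit returns 5.400 to the group, so the social optimum is full contribution by everyone: group total = 5.400 × 389 = 2100.60.
Efficiency loss = (5.400 − 1) × 389 = 1711.60.

1711.60 dollars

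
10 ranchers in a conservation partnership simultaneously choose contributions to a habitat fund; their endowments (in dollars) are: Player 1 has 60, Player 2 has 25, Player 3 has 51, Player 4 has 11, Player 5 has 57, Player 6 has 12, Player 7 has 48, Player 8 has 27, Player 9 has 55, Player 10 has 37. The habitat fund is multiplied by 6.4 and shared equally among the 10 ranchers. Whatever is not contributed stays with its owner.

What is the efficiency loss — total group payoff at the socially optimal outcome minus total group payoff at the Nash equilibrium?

The private return per contributed unit is 6.4/10 = 0.6400 < 1 for every player regardless of endowment, so the Nash equilibrium is zero contribution and the group total is Σ E_j = 60 + 25 + 51 + 11 + 57 + 12 + 48 + 27 + 55 + 37 = 383.
Each contributed unit returns 6.400 to the group, so the social optimum is full contribution by everyone: group total = 6.400 × 383 = 2451.20.
Efficiency loss = (6.400 − 1) × 383 = 2068.20.

2068.20 dollars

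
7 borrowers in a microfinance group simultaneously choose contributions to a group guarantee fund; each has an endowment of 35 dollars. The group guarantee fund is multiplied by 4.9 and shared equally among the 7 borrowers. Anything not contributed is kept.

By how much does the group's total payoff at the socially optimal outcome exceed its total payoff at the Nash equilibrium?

Each contributed unit returns 4.9/7 = 0.7000 to its contributor — below 1 — so contributing 0 is dominant for every player. At the Nash equilibrium everyone keeps their 35, and the group total is 7 × 35 = 245.
Each contributed unit returns 4.900 to the group as a whole (0.7000 to each of 7 players), which exceeds 1, so the social optimum is full contribution: group total = 4.900 × 245 = 1200.50.
Efficiency loss = 1200.50 − 245 = 955.50.

955.50 dollars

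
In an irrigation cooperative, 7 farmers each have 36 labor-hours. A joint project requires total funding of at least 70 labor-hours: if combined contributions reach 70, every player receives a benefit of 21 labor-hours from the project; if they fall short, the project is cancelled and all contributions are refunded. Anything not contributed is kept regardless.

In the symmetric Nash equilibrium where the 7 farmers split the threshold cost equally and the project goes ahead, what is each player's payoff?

47 labor-hours

Equal share of the threshold: 70/7 = 10.
At this profile no one gains by cutting their contribution: any cut drops the total below 70, the project is cancelled, contributions are refunded, and the deviator ends with 36, which is less than 36 − 10 + 21 = 47. Contributing more than 10 just wastes the excess. So contributing exactly 10 is a best response.
Each player's payoff: 36 − 10 + 21 = 47.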